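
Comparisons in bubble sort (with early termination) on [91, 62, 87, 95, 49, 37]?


Algorithm: bubble sort (with early termination)
Input: [91, 62, 87, 95, 49, 37]
Sorted: [37, 49, 62, 87, 91, 95]

15


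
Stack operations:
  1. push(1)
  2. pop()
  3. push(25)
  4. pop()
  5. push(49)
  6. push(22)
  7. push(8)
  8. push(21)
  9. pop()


push(1) -> [1]
pop()->1, []
push(25) -> [25]
pop()->25, []
push(49) -> [49]
push(22) -> [49, 22]
push(8) -> [49, 22, 8]
push(21) -> [49, 22, 8, 21]
pop()->21, [49, 22, 8]

Final stack: [49, 22, 8]


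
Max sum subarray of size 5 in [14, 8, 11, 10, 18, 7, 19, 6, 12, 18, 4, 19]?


[0:5]: 61
[1:6]: 54
[2:7]: 65
[3:8]: 60
[4:9]: 62
[5:10]: 62
[6:11]: 59
[7:12]: 59

Max: 65 at [2:7]


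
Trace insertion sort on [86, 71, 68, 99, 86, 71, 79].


Initial: [86, 71, 68, 99, 86, 71, 79]
Insert 71: [71, 86, 68, 99, 86, 71, 79]
Insert 68: [68, 71, 86, 99, 86, 71, 79]
Insert 99: [68, 71, 86, 99, 86, 71, 79]
Insert 86: [68, 71, 86, 86, 99, 71, 79]
Insert 71: [68, 71, 71, 86, 86, 99, 79]
Insert 79: [68, 71, 71, 79, 86, 86, 99]

Sorted: [68, 71, 71, 79, 86, 86, 99]


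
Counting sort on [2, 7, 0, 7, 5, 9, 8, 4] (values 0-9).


Input: [2, 7, 0, 7, 5, 9, 8, 4]
Counts: [1, 0, 1, 0, 1, 1, 0, 2, 1, 1]

Sorted: [0, 2, 4, 5, 7, 7, 8, 9]


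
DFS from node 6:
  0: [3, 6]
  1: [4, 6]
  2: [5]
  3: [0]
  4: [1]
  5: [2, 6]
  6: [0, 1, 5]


Visit 6, push [5, 1, 0]
Visit 0, push [3]
Visit 3, push []
Visit 1, push [4]
Visit 4, push []
Visit 5, push [2]
Visit 2, push []

DFS order: [6, 0, 3, 1, 4, 5, 2]


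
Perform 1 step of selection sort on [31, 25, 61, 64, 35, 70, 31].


Initial: [31, 25, 61, 64, 35, 70, 31]
Step 1: min=25 at 1
  Swap: [25, 31, 61, 64, 35, 70, 31]

After 1 step: [25, 31, 61, 64, 35, 70, 31]


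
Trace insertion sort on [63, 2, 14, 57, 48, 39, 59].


Initial: [63, 2, 14, 57, 48, 39, 59]
Insert 2: [2, 63, 14, 57, 48, 39, 59]
Insert 14: [2, 14, 63, 57, 48, 39, 59]
Insert 57: [2, 14, 57, 63, 48, 39, 59]
Insert 48: [2, 14, 48, 57, 63, 39, 59]
Insert 39: [2, 14, 39, 48, 57, 63, 59]
Insert 59: [2, 14, 39, 48, 57, 59, 63]

Sorted: [2, 14, 39, 48, 57, 59, 63]


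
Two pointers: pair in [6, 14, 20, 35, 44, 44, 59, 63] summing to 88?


lo=0(6)+hi=7(63)=69
lo=1(14)+hi=7(63)=77
lo=2(20)+hi=7(63)=83
lo=3(35)+hi=7(63)=98
lo=3(35)+hi=6(59)=94
lo=3(35)+hi=5(44)=79
lo=4(44)+hi=5(44)=88

Yes: 44+44=88


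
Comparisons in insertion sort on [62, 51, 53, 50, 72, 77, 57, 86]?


Algorithm: insertion sort
Input: [62, 51, 53, 50, 72, 77, 57, 86]
Sorted: [50, 51, 53, 57, 62, 72, 77, 86]

13


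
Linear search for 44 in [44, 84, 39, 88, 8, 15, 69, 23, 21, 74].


i=0: 44==44 found!

Found at 0, 1 comps


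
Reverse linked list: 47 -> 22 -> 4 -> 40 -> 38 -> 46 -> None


Step 1: curr=47, set curr.next=prev(None) | reversed so far: 47
Step 2: curr=22, set curr.next=prev(47) | reversed so far: 22 -> 47
Step 3: curr=4, set curr.next=prev(22) | reversed so far: 4 -> 22 -> 47
Step 4: curr=40, set curr.next=prev(4) | reversed so far: 40 -> 4 -> 22 -> 47
Step 5: curr=38, set curr.next=prev(40) | reversed so far: 38 -> 40 -> 4 -> 22 -> 47
Step 6: curr=46, set curr.next=prev(38) | reversed so far: 46 -> 38 -> 40 -> 4 -> 22 -> 47

46 -> 38 -> 40 -> 4 -> 22 -> 47 -> None


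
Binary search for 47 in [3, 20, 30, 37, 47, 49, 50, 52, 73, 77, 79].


Step 1: lo=0, hi=10, mid=5, val=49
Step 2: lo=0, hi=4, mid=2, val=30
Step 3: lo=3, hi=4, mid=3, val=37
Step 4: lo=4, hi=4, mid=4, val=47

Found at index 4


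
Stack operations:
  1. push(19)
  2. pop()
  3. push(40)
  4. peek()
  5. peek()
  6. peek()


push(19) -> [19]
pop()->19, []
push(40) -> [40]
peek()->40
peek()->40
peek()->40

Final stack: [40]


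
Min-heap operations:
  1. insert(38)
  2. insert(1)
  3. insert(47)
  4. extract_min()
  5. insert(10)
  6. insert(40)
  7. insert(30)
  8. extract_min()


insert(38) -> [38]
insert(1) -> [1, 38]
insert(47) -> [1, 38, 47]
extract_min()->1, [38, 47]
insert(10) -> [10, 47, 38]
insert(40) -> [10, 40, 38, 47]
insert(30) -> [10, 30, 38, 47, 40]
extract_min()->10, [30, 40, 38, 47]

Final heap: [30, 40, 38, 47]


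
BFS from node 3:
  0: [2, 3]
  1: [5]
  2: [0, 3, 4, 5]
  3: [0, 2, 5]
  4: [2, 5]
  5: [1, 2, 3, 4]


Visit 3, enqueue [0, 2, 5]
Visit 0, enqueue []
Visit 2, enqueue [4]
Visit 5, enqueue [1]
Visit 4, enqueue []
Visit 1, enqueue []

BFS order: [3, 0, 2, 5, 4, 1]


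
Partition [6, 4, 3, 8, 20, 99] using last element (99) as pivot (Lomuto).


Pivot: 99
  6 <= 99: advance i (no swap)
  4 <= 99: advance i (no swap)
  3 <= 99: advance i (no swap)
  8 <= 99: advance i (no swap)
  20 <= 99: advance i (no swap)
Place pivot at 5: [6, 4, 3, 8, 20, 99]

Partitioned: [6, 4, 3, 8, 20, 99]


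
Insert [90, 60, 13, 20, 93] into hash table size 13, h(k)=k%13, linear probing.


Insert 90: h=12 -> slot 12
Insert 60: h=8 -> slot 8
Insert 13: h=0 -> slot 0
Insert 20: h=7 -> slot 7
Insert 93: h=2 -> slot 2

Table: [13, None, 93, None, None, None, None, 20, 60, None, None, None, 90]


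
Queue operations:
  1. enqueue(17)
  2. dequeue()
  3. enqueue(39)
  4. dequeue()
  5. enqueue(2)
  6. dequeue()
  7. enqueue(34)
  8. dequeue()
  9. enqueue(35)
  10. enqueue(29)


enqueue(17) -> [17]
dequeue()->17, []
enqueue(39) -> [39]
dequeue()->39, []
enqueue(2) -> [2]
dequeue()->2, []
enqueue(34) -> [34]
dequeue()->34, []
enqueue(35) -> [35]
enqueue(29) -> [35, 29]

Final queue: [35, 29]


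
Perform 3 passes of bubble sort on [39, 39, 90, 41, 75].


Initial: [39, 39, 90, 41, 75]
Pass 1: [39, 39, 41, 75, 90] (2 swaps)
Pass 2: [39, 39, 41, 75, 90] (0 swaps)
Pass 3: [39, 39, 41, 75, 90] (0 swaps)

After 3 passes: [39, 39, 41, 75, 90]


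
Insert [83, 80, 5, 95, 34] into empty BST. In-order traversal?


Insert 83: root
Insert 80: L from 83
Insert 5: L from 83 -> L from 80
Insert 95: R from 83
Insert 34: L from 83 -> L from 80 -> R from 5

In-order: [5, 34, 80, 83, 95]


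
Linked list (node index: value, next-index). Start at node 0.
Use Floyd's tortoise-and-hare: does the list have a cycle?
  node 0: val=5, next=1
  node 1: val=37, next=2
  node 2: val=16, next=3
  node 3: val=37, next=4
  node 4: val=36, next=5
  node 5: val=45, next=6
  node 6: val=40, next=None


Floyd's tortoise (slow, +1) and hare (fast, +2):
  init: slow=0, fast=0
  step 1: slow=1, fast=2
  step 2: slow=2, fast=4
  step 3: slow=3, fast=6
  step 4: fast -> None, no cycle

Cycle: no


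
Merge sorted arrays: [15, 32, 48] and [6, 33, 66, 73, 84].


Take 6 from B
Take 15 from A
Take 32 from A
Take 33 from B
Take 48 from A

Merged: [6, 15, 32, 33, 48, 66, 73, 84]


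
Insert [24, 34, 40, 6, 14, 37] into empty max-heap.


Insert 24: [24]
Insert 34: [34, 24]
Insert 40: [40, 24, 34]
Insert 6: [40, 24, 34, 6]
Insert 14: [40, 24, 34, 6, 14]
Insert 37: [40, 24, 37, 6, 14, 34]

Final heap: [40, 24, 37, 6, 14, 34]


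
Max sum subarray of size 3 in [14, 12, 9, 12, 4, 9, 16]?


[0:3]: 35
[1:4]: 33
[2:5]: 25
[3:6]: 25
[4:7]: 29

Max: 35 at [0:3]


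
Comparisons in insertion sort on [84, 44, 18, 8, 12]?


Algorithm: insertion sort
Input: [84, 44, 18, 8, 12]
Sorted: [8, 12, 18, 44, 84]

10


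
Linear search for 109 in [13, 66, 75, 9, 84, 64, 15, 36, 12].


i=0: 13!=109
i=1: 66!=109
i=2: 75!=109
i=3: 9!=109
i=4: 84!=109
i=5: 64!=109
i=6: 15!=109
i=7: 36!=109
i=8: 12!=109

Not found, 9 comps


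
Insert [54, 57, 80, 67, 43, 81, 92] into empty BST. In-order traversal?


Insert 54: root
Insert 57: R from 54
Insert 80: R from 54 -> R from 57
Insert 67: R from 54 -> R from 57 -> L from 80
Insert 43: L from 54
Insert 81: R from 54 -> R from 57 -> R from 80
Insert 92: R from 54 -> R from 57 -> R from 80 -> R from 81

In-order: [43, 54, 57, 67, 80, 81, 92]


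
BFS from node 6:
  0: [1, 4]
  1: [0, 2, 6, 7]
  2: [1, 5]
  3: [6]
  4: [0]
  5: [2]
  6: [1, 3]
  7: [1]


Visit 6, enqueue [1, 3]
Visit 1, enqueue [0, 2, 7]
Visit 3, enqueue []
Visit 0, enqueue [4]
Visit 2, enqueue [5]
Visit 7, enqueue []
Visit 4, enqueue []
Visit 5, enqueue []

BFS order: [6, 1, 3, 0, 2, 7, 4, 5]


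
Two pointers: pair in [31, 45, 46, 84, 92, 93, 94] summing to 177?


lo=0(31)+hi=6(94)=125
lo=1(45)+hi=6(94)=139
lo=2(46)+hi=6(94)=140
lo=3(84)+hi=6(94)=178
lo=3(84)+hi=5(93)=177

Yes: 84+93=177


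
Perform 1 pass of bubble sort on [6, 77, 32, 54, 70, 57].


Initial: [6, 77, 32, 54, 70, 57]
Pass 1: [6, 32, 54, 70, 57, 77] (4 swaps)

After 1 pass: [6, 32, 54, 70, 57, 77]


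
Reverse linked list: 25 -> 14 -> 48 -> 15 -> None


Step 1: curr=25, set curr.next=prev(None) | reversed so far: 25
Step 2: curr=14, set curr.next=prev(25) | reversed so far: 14 -> 25
Step 3: curr=48, set curr.next=prev(14) | reversed so far: 48 -> 14 -> 25
Step 4: curr=15, set curr.next=prev(48) | reversed so far: 15 -> 48 -> 14 -> 25

15 -> 48 -> 14 -> 25 -> None


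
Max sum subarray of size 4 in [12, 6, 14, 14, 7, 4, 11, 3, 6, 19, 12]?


[0:4]: 46
[1:5]: 41
[2:6]: 39
[3:7]: 36
[4:8]: 25
[5:9]: 24
[6:10]: 39
[7:11]: 40

Max: 46 at [0:4]


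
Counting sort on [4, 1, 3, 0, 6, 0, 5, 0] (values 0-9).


Input: [4, 1, 3, 0, 6, 0, 5, 0]
Counts: [3, 1, 0, 1, 1, 1, 1, 0, 0, 0]

Sorted: [0, 0, 0, 1, 3, 4, 5, 6]


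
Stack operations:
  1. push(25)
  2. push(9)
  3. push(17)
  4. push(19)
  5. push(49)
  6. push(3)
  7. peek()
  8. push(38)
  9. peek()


push(25) -> [25]
push(9) -> [25, 9]
push(17) -> [25, 9, 17]
push(19) -> [25, 9, 17, 19]
push(49) -> [25, 9, 17, 19, 49]
push(3) -> [25, 9, 17, 19, 49, 3]
peek()->3
push(38) -> [25, 9, 17, 19, 49, 3, 38]
peek()->38

Final stack: [25, 9, 17, 19, 49, 3, 38]


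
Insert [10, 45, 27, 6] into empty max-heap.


Insert 10: [10]
Insert 45: [45, 10]
Insert 27: [45, 10, 27]
Insert 6: [45, 10, 27, 6]

Final heap: [45, 10, 27, 6]


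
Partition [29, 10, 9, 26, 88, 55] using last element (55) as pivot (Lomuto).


Pivot: 55
  29 <= 55: advance i (no swap)
  10 <= 55: advance i (no swap)
  9 <= 55: advance i (no swap)
  26 <= 55: advance i (no swap)
Place pivot at 4: [29, 10, 9, 26, 55, 88]

Partitioned: [29, 10, 9, 26, 55, 88]


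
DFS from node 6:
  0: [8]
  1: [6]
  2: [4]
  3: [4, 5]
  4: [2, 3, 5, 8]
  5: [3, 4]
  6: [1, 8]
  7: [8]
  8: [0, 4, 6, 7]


Visit 6, push [8, 1]
Visit 1, push []
Visit 8, push [7, 4, 0]
Visit 0, push []
Visit 4, push [5, 3, 2]
Visit 2, push []
Visit 3, push [5]
Visit 5, push []
Visit 7, push []

DFS order: [6, 1, 8, 0, 4, 2, 3, 5, 7]


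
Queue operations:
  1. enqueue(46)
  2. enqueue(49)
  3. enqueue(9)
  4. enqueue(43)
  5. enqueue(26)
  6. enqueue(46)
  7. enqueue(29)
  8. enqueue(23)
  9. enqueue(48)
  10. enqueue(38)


enqueue(46) -> [46]
enqueue(49) -> [46, 49]
enqueue(9) -> [46, 49, 9]
enqueue(43) -> [46, 49, 9, 43]
enqueue(26) -> [46, 49, 9, 43, 26]
enqueue(46) -> [46, 49, 9, 43, 26, 46]
enqueue(29) -> [46, 49, 9, 43, 26, 46, 29]
enqueue(23) -> [46, 49, 9, 43, 26, 46, 29, 23]
enqueue(48) -> [46, 49, 9, 43, 26, 46, 29, 23, 48]
enqueue(38) -> [46, 49, 9, 43, 26, 46, 29, 23, 48, 38]

Final queue: [46, 49, 9, 43, 26, 46, 29, 23, 48, 38]


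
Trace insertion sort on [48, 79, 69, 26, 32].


Initial: [48, 79, 69, 26, 32]
Insert 79: [48, 79, 69, 26, 32]
Insert 69: [48, 69, 79, 26, 32]
Insert 26: [26, 48, 69, 79, 32]
Insert 32: [26, 32, 48, 69, 79]

Sorted: [26, 32, 48, 69, 79]


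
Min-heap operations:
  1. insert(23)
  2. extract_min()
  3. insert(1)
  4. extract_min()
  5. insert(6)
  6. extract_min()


insert(23) -> [23]
extract_min()->23, []
insert(1) -> [1]
extract_min()->1, []
insert(6) -> [6]
extract_min()->6, []

Final heap: []


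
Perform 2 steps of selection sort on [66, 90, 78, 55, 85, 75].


Initial: [66, 90, 78, 55, 85, 75]
Step 1: min=55 at 3
  Swap: [55, 90, 78, 66, 85, 75]
Step 2: min=66 at 3
  Swap: [55, 66, 78, 90, 85, 75]

After 2 steps: [55, 66, 78, 90, 85, 75]


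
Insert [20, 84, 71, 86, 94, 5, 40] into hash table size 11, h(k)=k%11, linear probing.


Insert 20: h=9 -> slot 9
Insert 84: h=7 -> slot 7
Insert 71: h=5 -> slot 5
Insert 86: h=9, 1 probes -> slot 10
Insert 94: h=6 -> slot 6
Insert 5: h=5, 3 probes -> slot 8
Insert 40: h=7, 4 probes -> slot 0

Table: [40, None, None, None, None, 71, 94, 84, 5, 20, 86]


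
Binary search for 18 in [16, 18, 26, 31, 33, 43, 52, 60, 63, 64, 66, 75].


Step 1: lo=0, hi=11, mid=5, val=43
Step 2: lo=0, hi=4, mid=2, val=26
Step 3: lo=0, hi=1, mid=0, val=16
Step 4: lo=1, hi=1, mid=1, val=18

Found at index 1


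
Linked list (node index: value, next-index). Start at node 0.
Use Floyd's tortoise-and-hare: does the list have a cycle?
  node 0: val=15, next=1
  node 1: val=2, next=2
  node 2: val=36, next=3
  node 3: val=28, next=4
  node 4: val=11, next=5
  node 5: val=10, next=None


Floyd's tortoise (slow, +1) and hare (fast, +2):
  init: slow=0, fast=0
  step 1: slow=1, fast=2
  step 2: slow=2, fast=4
  step 3: fast 4->5->None, no cycle

Cycle: no


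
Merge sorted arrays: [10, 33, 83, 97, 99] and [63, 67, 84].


Take 10 from A
Take 33 from A
Take 63 from B
Take 67 from B
Take 83 from A
Take 84 from B

Merged: [10, 33, 63, 67, 83, 84, 97, 99]


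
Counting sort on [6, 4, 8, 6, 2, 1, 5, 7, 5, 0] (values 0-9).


Input: [6, 4, 8, 6, 2, 1, 5, 7, 5, 0]
Counts: [1, 1, 1, 0, 1, 2, 2, 1, 1, 0]

Sorted: [0, 1, 2, 4, 5, 5, 6, 6, 7, 8]


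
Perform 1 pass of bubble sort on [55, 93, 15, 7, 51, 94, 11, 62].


Initial: [55, 93, 15, 7, 51, 94, 11, 62]
Pass 1: [55, 15, 7, 51, 93, 11, 62, 94] (5 swaps)

After 1 pass: [55, 15, 7, 51, 93, 11, 62, 94]


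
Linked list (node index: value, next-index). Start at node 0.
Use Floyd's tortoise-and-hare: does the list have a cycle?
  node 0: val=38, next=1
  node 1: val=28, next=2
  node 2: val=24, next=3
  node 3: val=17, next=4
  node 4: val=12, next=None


Floyd's tortoise (slow, +1) and hare (fast, +2):
  init: slow=0, fast=0
  step 1: slow=1, fast=2
  step 2: slow=2, fast=4
  step 3: fast -> None, no cycle

Cycle: no


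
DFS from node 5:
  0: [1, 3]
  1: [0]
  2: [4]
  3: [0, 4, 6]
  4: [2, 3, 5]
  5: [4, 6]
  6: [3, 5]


Visit 5, push [6, 4]
Visit 4, push [3, 2]
Visit 2, push []
Visit 3, push [6, 0]
Visit 0, push [1]
Visit 1, push []
Visit 6, push []

DFS order: [5, 4, 2, 3, 0, 1, 6]


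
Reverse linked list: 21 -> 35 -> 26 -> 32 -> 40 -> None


Step 1: curr=21, set curr.next=prev(None) | reversed so far: 21
Step 2: curr=35, set curr.next=prev(21) | reversed so far: 35 -> 21
Step 3: curr=26, set curr.next=prev(35) | reversed so far: 26 -> 35 -> 21
Step 4: curr=32, set curr.next=prev(26) | reversed so far: 32 -> 26 -> 35 -> 21
Step 5: curr=40, set curr.next=prev(32) | reversed so far: 40 -> 32 -> 26 -> 35 -> 21

40 -> 32 -> 26 -> 35 -> 21 -> None


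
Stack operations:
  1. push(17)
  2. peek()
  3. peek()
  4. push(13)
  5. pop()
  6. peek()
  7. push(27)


push(17) -> [17]
peek()->17
peek()->17
push(13) -> [17, 13]
pop()->13, [17]
peek()->17
push(27) -> [17, 27]

Final stack: [17, 27]


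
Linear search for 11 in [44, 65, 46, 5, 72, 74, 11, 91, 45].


i=0: 44!=11
i=1: 65!=11
i=2: 46!=11
i=3: 5!=11
i=4: 72!=11
i=5: 74!=11
i=6: 11==11 found!

Found at 6, 7 comps


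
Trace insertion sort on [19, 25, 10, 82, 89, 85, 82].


Initial: [19, 25, 10, 82, 89, 85, 82]
Insert 25: [19, 25, 10, 82, 89, 85, 82]
Insert 10: [10, 19, 25, 82, 89, 85, 82]
Insert 82: [10, 19, 25, 82, 89, 85, 82]
Insert 89: [10, 19, 25, 82, 89, 85, 82]
Insert 85: [10, 19, 25, 82, 85, 89, 82]
Insert 82: [10, 19, 25, 82, 82, 85, 89]

Sorted: [10, 19, 25, 82, 82, 85, 89]


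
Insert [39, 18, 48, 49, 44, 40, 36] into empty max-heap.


Insert 39: [39]
Insert 18: [39, 18]
Insert 48: [48, 18, 39]
Insert 49: [49, 48, 39, 18]
Insert 44: [49, 48, 39, 18, 44]
Insert 40: [49, 48, 40, 18, 44, 39]
Insert 36: [49, 48, 40, 18, 44, 39, 36]

Final heap: [49, 48, 40, 18, 44, 39, 36]


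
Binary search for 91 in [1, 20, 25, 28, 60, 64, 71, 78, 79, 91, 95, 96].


Step 1: lo=0, hi=11, mid=5, val=64
Step 2: lo=6, hi=11, mid=8, val=79
Step 3: lo=9, hi=11, mid=10, val=95
Step 4: lo=9, hi=9, mid=9, val=91

Found at index 9


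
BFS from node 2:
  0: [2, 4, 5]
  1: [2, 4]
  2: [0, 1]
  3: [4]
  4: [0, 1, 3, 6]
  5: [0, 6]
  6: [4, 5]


Visit 2, enqueue [0, 1]
Visit 0, enqueue [4, 5]
Visit 1, enqueue []
Visit 4, enqueue [3, 6]
Visit 5, enqueue []
Visit 3, enqueue []
Visit 6, enqueue []

BFS order: [2, 0, 1, 4, 5, 3, 6]


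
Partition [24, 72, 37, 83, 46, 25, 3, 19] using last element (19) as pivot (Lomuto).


Pivot: 19
  3 <= 19: swap -> [3, 72, 37, 83, 46, 25, 24, 19]
Place pivot at 1: [3, 19, 37, 83, 46, 25, 24, 72]

Partitioned: [3, 19, 37, 83, 46, 25, 24, 72]


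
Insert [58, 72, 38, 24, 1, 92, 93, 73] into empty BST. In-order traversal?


Insert 58: root
Insert 72: R from 58
Insert 38: L from 58
Insert 24: L from 58 -> L from 38
Insert 1: L from 58 -> L from 38 -> L from 24
Insert 92: R from 58 -> R from 72
Insert 93: R from 58 -> R from 72 -> R from 92
Insert 73: R from 58 -> R from 72 -> L from 92

In-order: [1, 24, 38, 58, 72, 73, 92, 93]


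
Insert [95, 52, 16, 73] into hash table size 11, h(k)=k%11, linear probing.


Insert 95: h=7 -> slot 7
Insert 52: h=8 -> slot 8
Insert 16: h=5 -> slot 5
Insert 73: h=7, 2 probes -> slot 9

Table: [None, None, None, None, None, 16, None, 95, 52, 73, None]


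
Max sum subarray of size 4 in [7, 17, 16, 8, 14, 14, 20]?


[0:4]: 48
[1:5]: 55
[2:6]: 52
[3:7]: 56

Max: 56 at [3:7]


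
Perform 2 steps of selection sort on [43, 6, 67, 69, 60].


Initial: [43, 6, 67, 69, 60]
Step 1: min=6 at 1
  Swap: [6, 43, 67, 69, 60]
Step 2: min=43 at 1
  Swap: [6, 43, 67, 69, 60]

After 2 steps: [6, 43, 67, 69, 60]


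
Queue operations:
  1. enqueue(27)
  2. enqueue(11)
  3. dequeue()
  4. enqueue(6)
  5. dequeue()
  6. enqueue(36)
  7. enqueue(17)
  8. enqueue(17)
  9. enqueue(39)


enqueue(27) -> [27]
enqueue(11) -> [27, 11]
dequeue()->27, [11]
enqueue(6) -> [11, 6]
dequeue()->11, [6]
enqueue(36) -> [6, 36]
enqueue(17) -> [6, 36, 17]
enqueue(17) -> [6, 36, 17, 17]
enqueue(39) -> [6, 36, 17, 17, 39]

Final queue: [6, 36, 17, 17, 39]


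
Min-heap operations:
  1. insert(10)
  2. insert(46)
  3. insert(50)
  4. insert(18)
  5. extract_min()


insert(10) -> [10]
insert(46) -> [10, 46]
insert(50) -> [10, 46, 50]
insert(18) -> [10, 18, 50, 46]
extract_min()->10, [18, 46, 50]

Final heap: [18, 46, 50]


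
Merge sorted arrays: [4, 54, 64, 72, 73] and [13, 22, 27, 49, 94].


Take 4 from A
Take 13 from B
Take 22 from B
Take 27 from B
Take 49 from B
Take 54 from A
Take 64 from A
Take 72 from A
Take 73 from A

Merged: [4, 13, 22, 27, 49, 54, 64, 72, 73, 94]


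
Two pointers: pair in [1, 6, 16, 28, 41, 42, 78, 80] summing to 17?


lo=0(1)+hi=7(80)=81
lo=0(1)+hi=6(78)=79
lo=0(1)+hi=5(42)=43
lo=0(1)+hi=4(41)=42
lo=0(1)+hi=3(28)=29
lo=0(1)+hi=2(16)=17

Yes: 1+16=17


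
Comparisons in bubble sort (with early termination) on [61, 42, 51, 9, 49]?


Algorithm: bubble sort (with early termination)
Input: [61, 42, 51, 9, 49]
Sorted: [9, 42, 49, 51, 61]

10


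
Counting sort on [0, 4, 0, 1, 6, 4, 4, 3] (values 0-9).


Input: [0, 4, 0, 1, 6, 4, 4, 3]
Counts: [2, 1, 0, 1, 3, 0, 1, 0, 0, 0]

Sorted: [0, 0, 1, 3, 4, 4, 4, 6]


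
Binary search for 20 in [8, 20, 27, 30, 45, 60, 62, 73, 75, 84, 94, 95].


Step 1: lo=0, hi=11, mid=5, val=60
Step 2: lo=0, hi=4, mid=2, val=27
Step 3: lo=0, hi=1, mid=0, val=8
Step 4: lo=1, hi=1, mid=1, val=20

Found at index 1


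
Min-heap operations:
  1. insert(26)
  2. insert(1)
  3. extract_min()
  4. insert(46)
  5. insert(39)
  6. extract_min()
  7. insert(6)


insert(26) -> [26]
insert(1) -> [1, 26]
extract_min()->1, [26]
insert(46) -> [26, 46]
insert(39) -> [26, 46, 39]
extract_min()->26, [39, 46]
insert(6) -> [6, 46, 39]

Final heap: [6, 46, 39]


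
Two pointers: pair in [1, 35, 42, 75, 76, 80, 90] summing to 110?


lo=0(1)+hi=6(90)=91
lo=1(35)+hi=6(90)=125
lo=1(35)+hi=5(80)=115
lo=1(35)+hi=4(76)=111
lo=1(35)+hi=3(75)=110

Yes: 35+75=110


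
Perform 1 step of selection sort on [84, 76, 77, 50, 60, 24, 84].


Initial: [84, 76, 77, 50, 60, 24, 84]
Step 1: min=24 at 5
  Swap: [24, 76, 77, 50, 60, 84, 84]

After 1 step: [24, 76, 77, 50, 60, 84, 84]


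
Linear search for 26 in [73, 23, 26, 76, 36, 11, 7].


i=0: 73!=26
i=1: 23!=26
i=2: 26==26 found!

Found at 2, 3 comps


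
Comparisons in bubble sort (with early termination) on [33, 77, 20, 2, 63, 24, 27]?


Algorithm: bubble sort (with early termination)
Input: [33, 77, 20, 2, 63, 24, 27]
Sorted: [2, 20, 24, 27, 33, 63, 77]

18


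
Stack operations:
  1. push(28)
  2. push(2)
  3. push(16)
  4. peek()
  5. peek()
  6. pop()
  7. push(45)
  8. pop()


push(28) -> [28]
push(2) -> [28, 2]
push(16) -> [28, 2, 16]
peek()->16
peek()->16
pop()->16, [28, 2]
push(45) -> [28, 2, 45]
pop()->45, [28, 2]

Final stack: [28, 2]


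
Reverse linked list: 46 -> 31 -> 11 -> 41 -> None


Step 1: curr=46, set curr.next=prev(None) | reversed so far: 46
Step 2: curr=31, set curr.next=prev(46) | reversed so far: 31 -> 46
Step 3: curr=11, set curr.next=prev(31) | reversed so far: 11 -> 31 -> 46
Step 4: curr=41, set curr.next=prev(11) | reversed so far: 41 -> 11 -> 31 -> 46

41 -> 11 -> 31 -> 46 -> None


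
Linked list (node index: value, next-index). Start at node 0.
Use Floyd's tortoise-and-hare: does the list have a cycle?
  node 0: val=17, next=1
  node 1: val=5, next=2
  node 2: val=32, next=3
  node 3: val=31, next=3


Floyd's tortoise (slow, +1) and hare (fast, +2):
  init: slow=0, fast=0
  step 1: slow=1, fast=2
  step 2: slow=2, fast=3
  step 3: slow=3, fast=3
  slow == fast at node 3: cycle detected

Cycle: yes


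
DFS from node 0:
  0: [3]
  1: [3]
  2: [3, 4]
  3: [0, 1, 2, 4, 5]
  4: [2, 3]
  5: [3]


Visit 0, push [3]
Visit 3, push [5, 4, 2, 1]
Visit 1, push []
Visit 2, push [4]
Visit 4, push []
Visit 5, push []

DFS order: [0, 3, 1, 2, 4, 5]


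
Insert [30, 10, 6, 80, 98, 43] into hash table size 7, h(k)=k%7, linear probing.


Insert 30: h=2 -> slot 2
Insert 10: h=3 -> slot 3
Insert 6: h=6 -> slot 6
Insert 80: h=3, 1 probes -> slot 4
Insert 98: h=0 -> slot 0
Insert 43: h=1 -> slot 1

Table: [98, 43, 30, 10, 80, None, 6]


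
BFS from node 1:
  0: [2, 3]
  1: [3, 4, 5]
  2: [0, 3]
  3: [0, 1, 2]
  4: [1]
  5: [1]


Visit 1, enqueue [3, 4, 5]
Visit 3, enqueue [0, 2]
Visit 4, enqueue []
Visit 5, enqueue []
Visit 0, enqueue []
Visit 2, enqueue []

BFS order: [1, 3, 4, 5, 0, 2]


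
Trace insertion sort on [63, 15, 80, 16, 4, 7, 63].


Initial: [63, 15, 80, 16, 4, 7, 63]
Insert 15: [15, 63, 80, 16, 4, 7, 63]
Insert 80: [15, 63, 80, 16, 4, 7, 63]
Insert 16: [15, 16, 63, 80, 4, 7, 63]
Insert 4: [4, 15, 16, 63, 80, 7, 63]
Insert 7: [4, 7, 15, 16, 63, 80, 63]
Insert 63: [4, 7, 15, 16, 63, 63, 80]

Sorted: [4, 7, 15, 16, 63, 63, 80]


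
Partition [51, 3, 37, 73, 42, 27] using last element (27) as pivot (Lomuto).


Pivot: 27
  3 <= 27: swap -> [3, 51, 37, 73, 42, 27]
Place pivot at 1: [3, 27, 37, 73, 42, 51]

Partitioned: [3, 27, 37, 73, 42, 51]


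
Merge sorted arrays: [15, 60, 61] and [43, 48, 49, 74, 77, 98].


Take 15 from A
Take 43 from B
Take 48 from B
Take 49 from B
Take 60 from A
Take 61 from A

Merged: [15, 43, 48, 49, 60, 61, 74, 77, 98]


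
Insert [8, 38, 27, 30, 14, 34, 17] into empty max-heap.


Insert 8: [8]
Insert 38: [38, 8]
Insert 27: [38, 8, 27]
Insert 30: [38, 30, 27, 8]
Insert 14: [38, 30, 27, 8, 14]
Insert 34: [38, 30, 34, 8, 14, 27]
Insert 17: [38, 30, 34, 8, 14, 27, 17]

Final heap: [38, 30, 34, 8, 14, 27, 17]


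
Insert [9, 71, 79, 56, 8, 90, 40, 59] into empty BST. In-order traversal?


Insert 9: root
Insert 71: R from 9
Insert 79: R from 9 -> R from 71
Insert 56: R from 9 -> L from 71
Insert 8: L from 9
Insert 90: R from 9 -> R from 71 -> R from 79
Insert 40: R from 9 -> L from 71 -> L from 56
Insert 59: R from 9 -> L from 71 -> R from 56

In-order: [8, 9, 40, 56, 59, 71, 79, 90]


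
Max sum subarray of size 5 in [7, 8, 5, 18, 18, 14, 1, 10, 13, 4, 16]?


[0:5]: 56
[1:6]: 63
[2:7]: 56
[3:8]: 61
[4:9]: 56
[5:10]: 42
[6:11]: 44

Max: 63 at [1:6]


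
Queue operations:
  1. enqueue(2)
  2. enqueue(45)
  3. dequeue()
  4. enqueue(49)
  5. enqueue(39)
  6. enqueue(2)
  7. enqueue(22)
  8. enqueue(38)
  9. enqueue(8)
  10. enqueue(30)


enqueue(2) -> [2]
enqueue(45) -> [2, 45]
dequeue()->2, [45]
enqueue(49) -> [45, 49]
enqueue(39) -> [45, 49, 39]
enqueue(2) -> [45, 49, 39, 2]
enqueue(22) -> [45, 49, 39, 2, 22]
enqueue(38) -> [45, 49, 39, 2, 22, 38]
enqueue(8) -> [45, 49, 39, 2, 22, 38, 8]
enqueue(30) -> [45, 49, 39, 2, 22, 38, 8, 30]

Final queue: [45, 49, 39, 2, 22, 38, 8, 30]


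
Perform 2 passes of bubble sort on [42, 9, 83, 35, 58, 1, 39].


Initial: [42, 9, 83, 35, 58, 1, 39]
Pass 1: [9, 42, 35, 58, 1, 39, 83] (5 swaps)
Pass 2: [9, 35, 42, 1, 39, 58, 83] (3 swaps)

After 2 passes: [9, 35, 42, 1, 39, 58, 83]


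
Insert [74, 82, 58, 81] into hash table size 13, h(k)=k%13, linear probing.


Insert 74: h=9 -> slot 9
Insert 82: h=4 -> slot 4
Insert 58: h=6 -> slot 6
Insert 81: h=3 -> slot 3

Table: [None, None, None, 81, 82, None, 58, None, None, 74, None, None, None]


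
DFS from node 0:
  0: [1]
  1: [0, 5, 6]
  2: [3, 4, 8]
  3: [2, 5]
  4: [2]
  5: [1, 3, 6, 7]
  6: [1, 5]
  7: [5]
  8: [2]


Visit 0, push [1]
Visit 1, push [6, 5]
Visit 5, push [7, 6, 3]
Visit 3, push [2]
Visit 2, push [8, 4]
Visit 4, push []
Visit 8, push []
Visit 6, push []
Visit 7, push []

DFS order: [0, 1, 5, 3, 2, 4, 8, 6, 7]


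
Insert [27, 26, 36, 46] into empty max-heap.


Insert 27: [27]
Insert 26: [27, 26]
Insert 36: [36, 26, 27]
Insert 46: [46, 36, 27, 26]

Final heap: [46, 36, 27, 26]


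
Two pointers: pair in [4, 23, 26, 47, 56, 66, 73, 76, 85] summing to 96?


lo=0(4)+hi=8(85)=89
lo=1(23)+hi=8(85)=108
lo=1(23)+hi=7(76)=99
lo=1(23)+hi=6(73)=96

Yes: 23+73=96


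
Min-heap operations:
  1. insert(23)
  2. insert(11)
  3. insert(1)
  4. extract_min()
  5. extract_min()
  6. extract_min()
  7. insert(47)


insert(23) -> [23]
insert(11) -> [11, 23]
insert(1) -> [1, 23, 11]
extract_min()->1, [11, 23]
extract_min()->11, [23]
extract_min()->23, []
insert(47) -> [47]

Final heap: [47]


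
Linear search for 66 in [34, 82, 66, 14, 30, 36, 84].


i=0: 34!=66
i=1: 82!=66
i=2: 66==66 found!

Found at 2, 3 comps


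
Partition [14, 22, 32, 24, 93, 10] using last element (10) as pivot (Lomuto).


Pivot: 10
Place pivot at 0: [10, 22, 32, 24, 93, 14]

Partitioned: [10, 22, 32, 24, 93, 14]


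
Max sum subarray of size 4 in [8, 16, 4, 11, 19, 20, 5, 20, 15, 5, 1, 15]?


[0:4]: 39
[1:5]: 50
[2:6]: 54
[3:7]: 55
[4:8]: 64
[5:9]: 60
[6:10]: 45
[7:11]: 41
[8:12]: 36

Max: 64 at [4:8]


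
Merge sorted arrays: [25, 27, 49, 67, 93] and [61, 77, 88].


Take 25 from A
Take 27 from A
Take 49 from A
Take 61 from B
Take 67 from A
Take 77 from B
Take 88 from B

Merged: [25, 27, 49, 61, 67, 77, 88, 93]


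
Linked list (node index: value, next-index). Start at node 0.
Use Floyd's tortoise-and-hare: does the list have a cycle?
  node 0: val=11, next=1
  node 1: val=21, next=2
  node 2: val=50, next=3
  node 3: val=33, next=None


Floyd's tortoise (slow, +1) and hare (fast, +2):
  init: slow=0, fast=0
  step 1: slow=1, fast=2
  step 2: fast 2->3->None, no cycle

Cycle: no


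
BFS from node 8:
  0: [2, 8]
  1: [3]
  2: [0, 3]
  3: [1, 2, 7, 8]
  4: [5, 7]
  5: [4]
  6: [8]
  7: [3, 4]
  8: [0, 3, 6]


Visit 8, enqueue [0, 3, 6]
Visit 0, enqueue [2]
Visit 3, enqueue [1, 7]
Visit 6, enqueue []
Visit 2, enqueue []
Visit 1, enqueue []
Visit 7, enqueue [4]
Visit 4, enqueue [5]
Visit 5, enqueue []

BFS order: [8, 0, 3, 6, 2, 1, 7, 4, 5]


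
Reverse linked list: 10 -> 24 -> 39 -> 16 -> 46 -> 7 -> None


Step 1: curr=10, set curr.next=prev(None) | reversed so far: 10
Step 2: curr=24, set curr.next=prev(10) | reversed so far: 24 -> 10
Step 3: curr=39, set curr.next=prev(24) | reversed so far: 39 -> 24 -> 10
Step 4: curr=16, set curr.next=prev(39) | reversed so far: 16 -> 39 -> 24 -> 10
Step 5: curr=46, set curr.next=prev(16) | reversed so far: 46 -> 16 -> 39 -> 24 -> 10
Step 6: curr=7, set curr.next=prev(46) | reversed so far: 7 -> 46 -> 16 -> 39 -> 24 -> 10

7 -> 46 -> 16 -> 39 -> 24 -> 10 -> None


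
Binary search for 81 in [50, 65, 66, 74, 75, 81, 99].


Step 1: lo=0, hi=6, mid=3, val=74
Step 2: lo=4, hi=6, mid=5, val=81

Found at index 5


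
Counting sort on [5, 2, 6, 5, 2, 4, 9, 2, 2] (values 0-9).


Input: [5, 2, 6, 5, 2, 4, 9, 2, 2]
Counts: [0, 0, 4, 0, 1, 2, 1, 0, 0, 1]

Sorted: [2, 2, 2, 2, 4, 5, 5, 6, 9]


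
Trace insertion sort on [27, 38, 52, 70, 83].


Initial: [27, 38, 52, 70, 83]
Insert 38: [27, 38, 52, 70, 83]
Insert 52: [27, 38, 52, 70, 83]
Insert 70: [27, 38, 52, 70, 83]
Insert 83: [27, 38, 52, 70, 83]

Sorted: [27, 38, 52, 70, 83]


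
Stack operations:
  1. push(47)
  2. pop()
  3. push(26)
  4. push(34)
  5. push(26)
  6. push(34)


push(47) -> [47]
pop()->47, []
push(26) -> [26]
push(34) -> [26, 34]
push(26) -> [26, 34, 26]
push(34) -> [26, 34, 26, 34]

Final stack: [26, 34, 26, 34]


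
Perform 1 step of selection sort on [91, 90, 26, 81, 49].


Initial: [91, 90, 26, 81, 49]
Step 1: min=26 at 2
  Swap: [26, 90, 91, 81, 49]

After 1 step: [26, 90, 91, 81, 49]


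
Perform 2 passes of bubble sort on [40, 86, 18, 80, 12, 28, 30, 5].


Initial: [40, 86, 18, 80, 12, 28, 30, 5]
Pass 1: [40, 18, 80, 12, 28, 30, 5, 86] (6 swaps)
Pass 2: [18, 40, 12, 28, 30, 5, 80, 86] (5 swaps)

After 2 passes: [18, 40, 12, 28, 30, 5, 80, 86]


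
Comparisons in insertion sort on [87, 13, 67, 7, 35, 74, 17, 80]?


Algorithm: insertion sort
Input: [87, 13, 67, 7, 35, 74, 17, 80]
Sorted: [7, 13, 17, 35, 67, 74, 80, 87]

18


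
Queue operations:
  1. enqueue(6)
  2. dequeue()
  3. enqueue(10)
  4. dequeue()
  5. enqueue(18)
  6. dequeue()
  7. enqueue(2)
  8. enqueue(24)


enqueue(6) -> [6]
dequeue()->6, []
enqueue(10) -> [10]
dequeue()->10, []
enqueue(18) -> [18]
dequeue()->18, []
enqueue(2) -> [2]
enqueue(24) -> [2, 24]

Final queue: [2, 24]


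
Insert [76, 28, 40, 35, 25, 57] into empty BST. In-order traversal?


Insert 76: root
Insert 28: L from 76
Insert 40: L from 76 -> R from 28
Insert 35: L from 76 -> R from 28 -> L from 40
Insert 25: L from 76 -> L from 28
Insert 57: L from 76 -> R from 28 -> R from 40

In-order: [25, 28, 35, 40, 57, 76]


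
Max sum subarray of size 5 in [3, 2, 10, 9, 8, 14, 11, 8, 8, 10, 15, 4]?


[0:5]: 32
[1:6]: 43
[2:7]: 52
[3:8]: 50
[4:9]: 49
[5:10]: 51
[6:11]: 52
[7:12]: 45

Max: 52 at [2:7]


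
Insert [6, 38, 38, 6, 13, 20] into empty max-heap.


Insert 6: [6]
Insert 38: [38, 6]
Insert 38: [38, 6, 38]
Insert 6: [38, 6, 38, 6]
Insert 13: [38, 13, 38, 6, 6]
Insert 20: [38, 13, 38, 6, 6, 20]

Final heap: [38, 13, 38, 6, 6, 20]


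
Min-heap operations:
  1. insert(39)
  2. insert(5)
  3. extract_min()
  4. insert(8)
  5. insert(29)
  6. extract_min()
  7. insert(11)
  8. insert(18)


insert(39) -> [39]
insert(5) -> [5, 39]
extract_min()->5, [39]
insert(8) -> [8, 39]
insert(29) -> [8, 39, 29]
extract_min()->8, [29, 39]
insert(11) -> [11, 39, 29]
insert(18) -> [11, 18, 29, 39]

Final heap: [11, 18, 29, 39]


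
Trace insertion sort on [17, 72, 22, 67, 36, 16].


Initial: [17, 72, 22, 67, 36, 16]
Insert 72: [17, 72, 22, 67, 36, 16]
Insert 22: [17, 22, 72, 67, 36, 16]
Insert 67: [17, 22, 67, 72, 36, 16]
Insert 36: [17, 22, 36, 67, 72, 16]
Insert 16: [16, 17, 22, 36, 67, 72]

Sorted: [16, 17, 22, 36, 67, 72]


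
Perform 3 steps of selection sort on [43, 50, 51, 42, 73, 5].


Initial: [43, 50, 51, 42, 73, 5]
Step 1: min=5 at 5
  Swap: [5, 50, 51, 42, 73, 43]
Step 2: min=42 at 3
  Swap: [5, 42, 51, 50, 73, 43]
Step 3: min=43 at 5
  Swap: [5, 42, 43, 50, 73, 51]

After 3 steps: [5, 42, 43, 50, 73, 51]


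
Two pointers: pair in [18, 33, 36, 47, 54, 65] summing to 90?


lo=0(18)+hi=5(65)=83
lo=1(33)+hi=5(65)=98
lo=1(33)+hi=4(54)=87
lo=2(36)+hi=4(54)=90

Yes: 36+54=90


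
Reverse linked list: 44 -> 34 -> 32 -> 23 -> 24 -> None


Step 1: curr=44, set curr.next=prev(None) | reversed so far: 44
Step 2: curr=34, set curr.next=prev(44) | reversed so far: 34 -> 44
Step 3: curr=32, set curr.next=prev(34) | reversed so far: 32 -> 34 -> 44
Step 4: curr=23, set curr.next=prev(32) | reversed so far: 23 -> 32 -> 34 -> 44
Step 5: curr=24, set curr.next=prev(23) | reversed so far: 24 -> 23 -> 32 -> 34 -> 44

24 -> 23 -> 32 -> 34 -> 44 -> None


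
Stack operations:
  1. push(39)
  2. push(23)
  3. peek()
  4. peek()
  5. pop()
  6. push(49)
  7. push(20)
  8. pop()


push(39) -> [39]
push(23) -> [39, 23]
peek()->23
peek()->23
pop()->23, [39]
push(49) -> [39, 49]
push(20) -> [39, 49, 20]
pop()->20, [39, 49]

Final stack: [39, 49]


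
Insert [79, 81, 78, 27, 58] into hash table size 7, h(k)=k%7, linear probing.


Insert 79: h=2 -> slot 2
Insert 81: h=4 -> slot 4
Insert 78: h=1 -> slot 1
Insert 27: h=6 -> slot 6
Insert 58: h=2, 1 probes -> slot 3

Table: [None, 78, 79, 58, 81, None, 27]


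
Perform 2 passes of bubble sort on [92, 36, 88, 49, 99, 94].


Initial: [92, 36, 88, 49, 99, 94]
Pass 1: [36, 88, 49, 92, 94, 99] (4 swaps)
Pass 2: [36, 49, 88, 92, 94, 99] (1 swaps)

After 2 passes: [36, 49, 88, 92, 94, 99]


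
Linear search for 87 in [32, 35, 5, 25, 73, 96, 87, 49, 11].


i=0: 32!=87
i=1: 35!=87
i=2: 5!=87
i=3: 25!=87
i=4: 73!=87
i=5: 96!=87
i=6: 87==87 found!

Found at 6, 7 comps


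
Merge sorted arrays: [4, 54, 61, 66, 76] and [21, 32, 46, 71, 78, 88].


Take 4 from A
Take 21 from B
Take 32 from B
Take 46 from B
Take 54 from A
Take 61 from A
Take 66 from A
Take 71 from B
Take 76 from A

Merged: [4, 21, 32, 46, 54, 61, 66, 71, 76, 78, 88]


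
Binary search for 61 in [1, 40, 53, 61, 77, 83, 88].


Step 1: lo=0, hi=6, mid=3, val=61

Found at index 3


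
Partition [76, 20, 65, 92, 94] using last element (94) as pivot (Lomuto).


Pivot: 94
  76 <= 94: advance i (no swap)
  20 <= 94: advance i (no swap)
  65 <= 94: advance i (no swap)
  92 <= 94: advance i (no swap)
Place pivot at 4: [76, 20, 65, 92, 94]

Partitioned: [76, 20, 65, 92, 94]


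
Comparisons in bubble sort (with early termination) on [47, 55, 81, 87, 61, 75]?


Algorithm: bubble sort (with early termination)
Input: [47, 55, 81, 87, 61, 75]
Sorted: [47, 55, 61, 75, 81, 87]

12


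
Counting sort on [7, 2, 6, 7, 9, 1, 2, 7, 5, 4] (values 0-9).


Input: [7, 2, 6, 7, 9, 1, 2, 7, 5, 4]
Counts: [0, 1, 2, 0, 1, 1, 1, 3, 0, 1]

Sorted: [1, 2, 2, 4, 5, 6, 7, 7, 7, 9]


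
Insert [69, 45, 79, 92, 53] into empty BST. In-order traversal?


Insert 69: root
Insert 45: L from 69
Insert 79: R from 69
Insert 92: R from 69 -> R from 79
Insert 53: L from 69 -> R from 45

In-order: [45, 53, 69, 79, 92]


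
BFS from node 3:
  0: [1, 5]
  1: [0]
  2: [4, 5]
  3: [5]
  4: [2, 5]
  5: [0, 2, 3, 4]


Visit 3, enqueue [5]
Visit 5, enqueue [0, 2, 4]
Visit 0, enqueue [1]
Visit 2, enqueue []
Visit 4, enqueue []
Visit 1, enqueue []

BFS order: [3, 5, 0, 2, 4, 1]


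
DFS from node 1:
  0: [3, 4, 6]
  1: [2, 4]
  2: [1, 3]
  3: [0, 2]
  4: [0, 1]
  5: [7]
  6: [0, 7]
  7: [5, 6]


Visit 1, push [4, 2]
Visit 2, push [3]
Visit 3, push [0]
Visit 0, push [6, 4]
Visit 4, push []
Visit 6, push [7]
Visit 7, push [5]
Visit 5, push []

DFS order: [1, 2, 3, 0, 4, 6, 7, 5]


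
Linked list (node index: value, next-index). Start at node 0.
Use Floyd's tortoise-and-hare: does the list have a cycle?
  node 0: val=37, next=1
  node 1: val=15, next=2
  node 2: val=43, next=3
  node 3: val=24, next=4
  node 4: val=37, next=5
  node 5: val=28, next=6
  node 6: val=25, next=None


Floyd's tortoise (slow, +1) and hare (fast, +2):
  init: slow=0, fast=0
  step 1: slow=1, fast=2
  step 2: slow=2, fast=4
  step 3: slow=3, fast=6
  step 4: fast -> None, no cycle

Cycle: no


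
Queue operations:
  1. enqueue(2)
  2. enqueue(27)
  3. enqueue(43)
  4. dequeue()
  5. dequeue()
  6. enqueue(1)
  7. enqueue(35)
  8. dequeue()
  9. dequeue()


enqueue(2) -> [2]
enqueue(27) -> [2, 27]
enqueue(43) -> [2, 27, 43]
dequeue()->2, [27, 43]
dequeue()->27, [43]
enqueue(1) -> [43, 1]
enqueue(35) -> [43, 1, 35]
dequeue()->43, [1, 35]
dequeue()->1, [35]

Final queue: [35]


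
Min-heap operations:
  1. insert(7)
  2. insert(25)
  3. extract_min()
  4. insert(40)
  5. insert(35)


insert(7) -> [7]
insert(25) -> [7, 25]
extract_min()->7, [25]
insert(40) -> [25, 40]
insert(35) -> [25, 40, 35]

Final heap: [25, 40, 35]


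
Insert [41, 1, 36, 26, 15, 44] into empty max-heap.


Insert 41: [41]
Insert 1: [41, 1]
Insert 36: [41, 1, 36]
Insert 26: [41, 26, 36, 1]
Insert 15: [41, 26, 36, 1, 15]
Insert 44: [44, 26, 41, 1, 15, 36]

Final heap: [44, 26, 41, 1, 15, 36]


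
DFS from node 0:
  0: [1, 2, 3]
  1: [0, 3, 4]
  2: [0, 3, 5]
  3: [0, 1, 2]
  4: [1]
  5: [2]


Visit 0, push [3, 2, 1]
Visit 1, push [4, 3]
Visit 3, push [2]
Visit 2, push [5]
Visit 5, push []
Visit 4, push []

DFS order: [0, 1, 3, 2, 5, 4]


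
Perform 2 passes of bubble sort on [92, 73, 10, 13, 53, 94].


Initial: [92, 73, 10, 13, 53, 94]
Pass 1: [73, 10, 13, 53, 92, 94] (4 swaps)
Pass 2: [10, 13, 53, 73, 92, 94] (3 swaps)

After 2 passes: [10, 13, 53, 73, 92, 94]


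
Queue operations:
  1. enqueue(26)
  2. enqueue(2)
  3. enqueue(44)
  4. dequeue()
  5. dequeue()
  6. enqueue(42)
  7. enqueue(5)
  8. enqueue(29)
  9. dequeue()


enqueue(26) -> [26]
enqueue(2) -> [26, 2]
enqueue(44) -> [26, 2, 44]
dequeue()->26, [2, 44]
dequeue()->2, [44]
enqueue(42) -> [44, 42]
enqueue(5) -> [44, 42, 5]
enqueue(29) -> [44, 42, 5, 29]
dequeue()->44, [42, 5, 29]

Final queue: [42, 5, 29]


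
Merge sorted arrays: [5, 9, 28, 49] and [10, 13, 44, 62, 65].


Take 5 from A
Take 9 from A
Take 10 from B
Take 13 from B
Take 28 from A
Take 44 from B
Take 49 from A

Merged: [5, 9, 10, 13, 28, 44, 49, 62, 65]


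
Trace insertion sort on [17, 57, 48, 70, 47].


Initial: [17, 57, 48, 70, 47]
Insert 57: [17, 57, 48, 70, 47]
Insert 48: [17, 48, 57, 70, 47]
Insert 70: [17, 48, 57, 70, 47]
Insert 47: [17, 47, 48, 57, 70]

Sorted: [17, 47, 48, 57, 70]


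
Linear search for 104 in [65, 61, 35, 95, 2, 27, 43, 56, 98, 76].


i=0: 65!=104
i=1: 61!=104
i=2: 35!=104
i=3: 95!=104
i=4: 2!=104
i=5: 27!=104
i=6: 43!=104
i=7: 56!=104
i=8: 98!=104
i=9: 76!=104

Not found, 10 comps


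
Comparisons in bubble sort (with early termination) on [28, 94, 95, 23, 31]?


Algorithm: bubble sort (with early termination)
Input: [28, 94, 95, 23, 31]
Sorted: [23, 28, 31, 94, 95]

10


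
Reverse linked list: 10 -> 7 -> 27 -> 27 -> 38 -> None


Step 1: curr=10, set curr.next=prev(None) | reversed so far: 10
Step 2: curr=7, set curr.next=prev(10) | reversed so far: 7 -> 10
Step 3: curr=27, set curr.next=prev(7) | reversed so far: 27 -> 7 -> 10
Step 4: curr=27, set curr.next=prev(27) | reversed so far: 27 -> 27 -> 7 -> 10
Step 5: curr=38, set curr.next=prev(27) | reversed so far: 38 -> 27 -> 27 -> 7 -> 10

38 -> 27 -> 27 -> 7 -> 10 -> None


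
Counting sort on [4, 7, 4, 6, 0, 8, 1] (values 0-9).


Input: [4, 7, 4, 6, 0, 8, 1]
Counts: [1, 1, 0, 0, 2, 0, 1, 1, 1, 0]

Sorted: [0, 1, 4, 4, 6, 7, 8]


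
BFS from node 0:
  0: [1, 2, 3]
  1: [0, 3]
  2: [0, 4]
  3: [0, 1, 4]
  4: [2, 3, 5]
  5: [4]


Visit 0, enqueue [1, 2, 3]
Visit 1, enqueue []
Visit 2, enqueue [4]
Visit 3, enqueue []
Visit 4, enqueue [5]
Visit 5, enqueue []

BFS order: [0, 1, 2, 3, 4, 5]


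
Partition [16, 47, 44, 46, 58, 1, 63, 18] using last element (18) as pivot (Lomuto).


Pivot: 18
  16 <= 18: advance i (no swap)
  1 <= 18: swap -> [16, 1, 44, 46, 58, 47, 63, 18]
Place pivot at 2: [16, 1, 18, 46, 58, 47, 63, 44]

Partitioned: [16, 1, 18, 46, 58, 47, 63, 44]


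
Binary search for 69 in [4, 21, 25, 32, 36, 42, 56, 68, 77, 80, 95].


Step 1: lo=0, hi=10, mid=5, val=42
Step 2: lo=6, hi=10, mid=8, val=77
Step 3: lo=6, hi=7, mid=6, val=56
Step 4: lo=7, hi=7, mid=7, val=68

Not found
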